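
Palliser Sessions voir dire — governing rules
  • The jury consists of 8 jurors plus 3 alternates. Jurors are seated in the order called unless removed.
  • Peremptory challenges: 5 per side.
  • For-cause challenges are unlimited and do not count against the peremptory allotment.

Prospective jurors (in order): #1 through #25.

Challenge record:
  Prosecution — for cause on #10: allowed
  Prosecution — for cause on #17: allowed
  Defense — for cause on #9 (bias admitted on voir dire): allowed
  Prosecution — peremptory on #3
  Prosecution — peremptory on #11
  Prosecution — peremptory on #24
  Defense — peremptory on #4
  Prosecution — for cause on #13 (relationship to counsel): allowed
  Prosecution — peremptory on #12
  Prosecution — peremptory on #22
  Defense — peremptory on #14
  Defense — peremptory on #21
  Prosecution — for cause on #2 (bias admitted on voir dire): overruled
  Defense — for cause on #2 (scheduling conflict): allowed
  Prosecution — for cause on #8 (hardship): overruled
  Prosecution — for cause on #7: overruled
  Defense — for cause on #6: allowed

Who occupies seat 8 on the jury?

Removed: #2, #3, #4, #6, #9, #10, #11, #12, #13, #14, #17, #21, #22, #24. (#7, #8 stay — for-cause denied.)
Seating in order: seats 1–8 → #1, #5, #7, #8, #15, #16, #18, #19; alternates → #20, #23, #25.
So seat 8 is #19.

19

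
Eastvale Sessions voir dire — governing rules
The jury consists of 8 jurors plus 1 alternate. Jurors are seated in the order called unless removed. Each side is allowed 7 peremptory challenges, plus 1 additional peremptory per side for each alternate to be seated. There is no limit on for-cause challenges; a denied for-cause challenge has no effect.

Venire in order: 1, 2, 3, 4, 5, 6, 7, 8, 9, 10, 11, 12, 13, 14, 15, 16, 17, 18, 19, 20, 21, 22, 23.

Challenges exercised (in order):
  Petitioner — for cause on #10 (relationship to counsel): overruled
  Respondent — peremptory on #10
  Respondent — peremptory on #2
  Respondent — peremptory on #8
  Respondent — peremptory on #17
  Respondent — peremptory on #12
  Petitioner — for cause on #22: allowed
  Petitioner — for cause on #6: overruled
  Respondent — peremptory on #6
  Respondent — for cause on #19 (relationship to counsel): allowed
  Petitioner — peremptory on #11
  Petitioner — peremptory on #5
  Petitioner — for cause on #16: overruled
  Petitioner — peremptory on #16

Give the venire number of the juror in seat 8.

Removed: #2, #5, #6, #8, #10, #11, #12, #16, #17, #19, #22.
Seating in order: seats 1–8 → #1, #3, #4, #7, #9, #13, #14, #15; alternates → #18.
So seat 8 is #15.

15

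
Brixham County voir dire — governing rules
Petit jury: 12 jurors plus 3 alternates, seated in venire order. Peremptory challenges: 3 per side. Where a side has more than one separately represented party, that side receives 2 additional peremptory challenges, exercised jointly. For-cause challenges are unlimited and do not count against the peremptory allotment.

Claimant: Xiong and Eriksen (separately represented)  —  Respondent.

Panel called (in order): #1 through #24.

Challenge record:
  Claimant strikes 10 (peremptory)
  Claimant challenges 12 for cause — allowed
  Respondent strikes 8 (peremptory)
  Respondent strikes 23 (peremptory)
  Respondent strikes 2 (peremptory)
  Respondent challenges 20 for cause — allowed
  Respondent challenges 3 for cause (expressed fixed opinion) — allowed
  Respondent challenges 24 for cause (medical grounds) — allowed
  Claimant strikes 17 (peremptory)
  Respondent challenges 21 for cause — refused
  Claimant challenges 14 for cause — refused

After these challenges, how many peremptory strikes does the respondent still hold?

Respondent allotment: 3.
Respondent peremptories used: #8, #23, #2 — 3 (for-cause on #20, #3, #24, #21 don't count).
Remaining: 3 − 3 = 0.

0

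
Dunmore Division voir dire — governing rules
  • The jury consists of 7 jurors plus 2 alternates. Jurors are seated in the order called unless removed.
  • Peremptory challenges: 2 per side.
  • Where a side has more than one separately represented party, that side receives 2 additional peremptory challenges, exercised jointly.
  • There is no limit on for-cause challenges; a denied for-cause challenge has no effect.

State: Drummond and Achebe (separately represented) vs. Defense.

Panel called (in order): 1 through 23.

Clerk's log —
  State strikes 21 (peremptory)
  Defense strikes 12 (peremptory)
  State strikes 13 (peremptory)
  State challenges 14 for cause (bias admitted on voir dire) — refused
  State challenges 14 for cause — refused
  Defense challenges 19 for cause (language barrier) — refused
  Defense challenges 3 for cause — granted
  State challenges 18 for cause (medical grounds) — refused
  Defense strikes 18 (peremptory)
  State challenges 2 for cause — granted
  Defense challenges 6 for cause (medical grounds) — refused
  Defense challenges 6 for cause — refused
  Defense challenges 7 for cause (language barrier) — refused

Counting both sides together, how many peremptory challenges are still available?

State allotment: 2 base + 2 multi-party = 4. Defense allotment: 2.
State peremptories used: #21, #13 — 2 (for-cause on #14, #14, #18, #2 don't count).
Defense peremptories used: #12, #18 — 2 (for-cause on #19, #3, #6, #6, #7 don't count).
Remaining: (4 − 2) + (2 − 2) = 2.

2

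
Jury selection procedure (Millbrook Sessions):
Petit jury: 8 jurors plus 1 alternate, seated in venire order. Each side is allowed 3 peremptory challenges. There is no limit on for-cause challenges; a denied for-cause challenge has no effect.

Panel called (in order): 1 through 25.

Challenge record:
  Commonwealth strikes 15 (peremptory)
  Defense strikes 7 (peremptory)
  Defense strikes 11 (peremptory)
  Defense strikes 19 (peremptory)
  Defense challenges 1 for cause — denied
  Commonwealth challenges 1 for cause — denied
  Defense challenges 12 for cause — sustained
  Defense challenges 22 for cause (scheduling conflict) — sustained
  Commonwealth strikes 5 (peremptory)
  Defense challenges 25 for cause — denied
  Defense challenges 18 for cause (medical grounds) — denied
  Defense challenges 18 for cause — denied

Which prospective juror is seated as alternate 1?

Removed: #5, #7, #11, #12, #15, #19, #22. (#1, #18, #25 stay — for-cause denied.)
Seating in order: seats 1–8 → #1, #2, #3, #4, #6, #8, #9, #10; alternates → #13.
So alternate 1 is #13.

13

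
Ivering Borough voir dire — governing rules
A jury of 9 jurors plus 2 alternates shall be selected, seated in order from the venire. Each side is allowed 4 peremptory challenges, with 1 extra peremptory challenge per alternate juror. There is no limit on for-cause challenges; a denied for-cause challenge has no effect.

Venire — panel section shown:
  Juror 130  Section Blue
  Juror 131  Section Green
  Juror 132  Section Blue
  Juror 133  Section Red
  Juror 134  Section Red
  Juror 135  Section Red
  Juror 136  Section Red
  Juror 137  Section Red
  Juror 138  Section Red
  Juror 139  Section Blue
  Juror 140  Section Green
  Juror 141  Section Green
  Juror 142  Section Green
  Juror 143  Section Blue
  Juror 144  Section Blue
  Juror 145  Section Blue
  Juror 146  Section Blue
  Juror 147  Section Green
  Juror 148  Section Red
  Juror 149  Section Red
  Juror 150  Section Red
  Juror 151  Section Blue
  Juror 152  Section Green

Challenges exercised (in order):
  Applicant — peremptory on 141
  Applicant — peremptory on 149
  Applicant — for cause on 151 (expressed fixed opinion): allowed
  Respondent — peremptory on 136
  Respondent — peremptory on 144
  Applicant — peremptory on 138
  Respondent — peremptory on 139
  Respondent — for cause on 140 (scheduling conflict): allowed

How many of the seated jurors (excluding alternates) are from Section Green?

Removed: #136, #138, #139, #140, #141, #144, #149, #151.
Seated jurors 1–9: #130, #131, #132, #133, #134, #135, #137, #142, #143 (alternates #145, #146 not counted).
Of those, in Section Green: #131, #142 → 2.

2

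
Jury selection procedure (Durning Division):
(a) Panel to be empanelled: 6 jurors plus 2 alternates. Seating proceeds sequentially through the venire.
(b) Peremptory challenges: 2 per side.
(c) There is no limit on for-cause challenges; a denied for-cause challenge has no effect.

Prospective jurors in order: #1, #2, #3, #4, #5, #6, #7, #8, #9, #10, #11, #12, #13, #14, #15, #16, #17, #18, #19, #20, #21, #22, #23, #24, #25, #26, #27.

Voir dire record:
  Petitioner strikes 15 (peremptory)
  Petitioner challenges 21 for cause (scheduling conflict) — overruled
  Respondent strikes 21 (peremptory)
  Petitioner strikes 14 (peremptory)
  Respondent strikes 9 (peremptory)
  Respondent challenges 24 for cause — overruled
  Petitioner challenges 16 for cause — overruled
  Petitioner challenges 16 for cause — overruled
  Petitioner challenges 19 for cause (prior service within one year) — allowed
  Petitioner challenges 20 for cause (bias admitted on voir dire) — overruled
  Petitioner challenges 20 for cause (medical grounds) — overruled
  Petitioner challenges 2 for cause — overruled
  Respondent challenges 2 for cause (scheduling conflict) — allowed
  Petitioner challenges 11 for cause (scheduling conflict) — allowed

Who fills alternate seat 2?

Removed: #2, #9, #11, #14, #15, #19, #21. (#16, #20, #24 stay — for-cause denied.)
Filling seats in venire order through position 8: #1, #3, #4, #5, #6, #7, #8, #10.
So alternate 2 is #10.

10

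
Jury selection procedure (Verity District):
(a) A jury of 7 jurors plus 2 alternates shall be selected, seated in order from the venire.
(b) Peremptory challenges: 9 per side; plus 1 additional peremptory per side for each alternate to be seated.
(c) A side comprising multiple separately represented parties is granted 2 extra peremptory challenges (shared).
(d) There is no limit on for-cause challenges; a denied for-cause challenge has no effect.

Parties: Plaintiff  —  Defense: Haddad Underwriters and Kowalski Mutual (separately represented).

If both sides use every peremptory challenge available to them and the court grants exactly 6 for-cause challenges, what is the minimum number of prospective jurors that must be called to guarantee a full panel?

Seats to fill: 7 + 2 alternates = 9.
Peremptories — Plaintiff: 9 + 1×2 = 11; Defense: 9 + 1×2 + 2 = 13; total 24.
For-cause removals: 6.
Minimum venire: 9 + 24 + 6 = 39.

39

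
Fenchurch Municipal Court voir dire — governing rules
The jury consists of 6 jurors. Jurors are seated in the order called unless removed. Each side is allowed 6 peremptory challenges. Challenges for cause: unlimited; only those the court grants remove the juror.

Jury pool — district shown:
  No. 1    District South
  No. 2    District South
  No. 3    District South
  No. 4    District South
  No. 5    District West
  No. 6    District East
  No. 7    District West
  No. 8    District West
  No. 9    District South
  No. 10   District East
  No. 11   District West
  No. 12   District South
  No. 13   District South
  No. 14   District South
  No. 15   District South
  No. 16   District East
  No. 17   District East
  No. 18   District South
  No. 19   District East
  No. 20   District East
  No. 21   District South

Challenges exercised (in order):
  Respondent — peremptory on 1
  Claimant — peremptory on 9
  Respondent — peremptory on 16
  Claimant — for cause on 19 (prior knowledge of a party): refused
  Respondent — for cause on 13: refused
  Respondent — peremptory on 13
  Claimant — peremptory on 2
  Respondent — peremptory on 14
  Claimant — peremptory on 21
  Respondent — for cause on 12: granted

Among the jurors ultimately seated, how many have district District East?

1

Removed: #1, #2, #9, #12, #13, #14, #16, #21.
Seated jurors 1–6: #3, #4, #5, #6, #7, #8.
Of those, in District East: #6 → 1.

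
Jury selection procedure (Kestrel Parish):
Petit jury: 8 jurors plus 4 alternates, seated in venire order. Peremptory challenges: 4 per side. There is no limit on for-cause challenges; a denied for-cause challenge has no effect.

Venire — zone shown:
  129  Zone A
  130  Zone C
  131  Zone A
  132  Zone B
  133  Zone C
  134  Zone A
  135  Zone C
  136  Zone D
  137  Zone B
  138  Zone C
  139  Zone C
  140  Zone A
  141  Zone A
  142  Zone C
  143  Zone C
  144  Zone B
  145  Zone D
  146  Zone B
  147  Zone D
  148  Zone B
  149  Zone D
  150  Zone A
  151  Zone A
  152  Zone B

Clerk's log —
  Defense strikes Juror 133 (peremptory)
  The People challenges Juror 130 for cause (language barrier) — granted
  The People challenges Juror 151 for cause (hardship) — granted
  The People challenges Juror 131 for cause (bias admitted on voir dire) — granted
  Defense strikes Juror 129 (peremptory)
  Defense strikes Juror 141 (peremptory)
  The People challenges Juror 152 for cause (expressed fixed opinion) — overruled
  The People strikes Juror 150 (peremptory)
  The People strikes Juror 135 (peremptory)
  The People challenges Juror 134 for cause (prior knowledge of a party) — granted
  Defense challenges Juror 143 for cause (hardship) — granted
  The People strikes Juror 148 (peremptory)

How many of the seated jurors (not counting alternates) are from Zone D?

1

Removed: #129, #130, #131, #133, #134, #135, #141, #143, #148, #150, #151.
Seated jurors 1–8: #132, #136, #137, #138, #139, #140, #142, #144 (alternates #145, #146, #147, #149 not counted).
Of those, in Zone D: #136 → 1.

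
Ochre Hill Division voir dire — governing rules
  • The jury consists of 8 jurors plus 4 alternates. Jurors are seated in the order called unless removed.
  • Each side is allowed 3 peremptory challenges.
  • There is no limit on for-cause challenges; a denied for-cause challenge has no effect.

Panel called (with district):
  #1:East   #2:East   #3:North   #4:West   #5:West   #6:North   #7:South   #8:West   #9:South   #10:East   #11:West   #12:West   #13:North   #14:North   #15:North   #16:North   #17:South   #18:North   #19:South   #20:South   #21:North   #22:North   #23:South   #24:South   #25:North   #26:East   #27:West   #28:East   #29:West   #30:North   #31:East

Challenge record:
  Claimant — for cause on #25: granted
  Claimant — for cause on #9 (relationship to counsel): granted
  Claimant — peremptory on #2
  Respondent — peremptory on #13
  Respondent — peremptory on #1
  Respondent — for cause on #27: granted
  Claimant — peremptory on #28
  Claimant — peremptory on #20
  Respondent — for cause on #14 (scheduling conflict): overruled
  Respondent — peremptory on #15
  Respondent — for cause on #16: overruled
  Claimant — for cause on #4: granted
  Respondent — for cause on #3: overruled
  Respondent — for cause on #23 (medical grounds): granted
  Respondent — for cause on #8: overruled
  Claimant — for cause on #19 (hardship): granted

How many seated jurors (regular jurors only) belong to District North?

Removed: #1, #2, #4, #9, #13, #15, #19, #20, #23, #25, #27, #28.
Seated jurors 1–8: #3, #5, #6, #7, #8, #10, #11, #12 (alternates #14, #16, #17, #18 not counted).
Of those, in District North: #3, #6 → 2.

2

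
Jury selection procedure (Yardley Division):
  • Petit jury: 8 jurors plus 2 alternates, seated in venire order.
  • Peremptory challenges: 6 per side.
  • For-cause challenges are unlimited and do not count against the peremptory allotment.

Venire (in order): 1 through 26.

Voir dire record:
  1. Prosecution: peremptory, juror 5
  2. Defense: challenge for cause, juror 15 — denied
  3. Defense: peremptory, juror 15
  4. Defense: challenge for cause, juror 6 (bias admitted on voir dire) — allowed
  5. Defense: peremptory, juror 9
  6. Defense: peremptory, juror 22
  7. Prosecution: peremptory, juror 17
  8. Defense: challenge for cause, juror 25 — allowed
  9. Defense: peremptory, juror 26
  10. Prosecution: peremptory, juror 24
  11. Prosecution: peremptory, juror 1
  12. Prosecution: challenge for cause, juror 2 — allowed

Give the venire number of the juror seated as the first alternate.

14

Removed: #1, #2, #5, #6, #9, #15, #17, #22, #24, #25, #26.
Seating in order: seats 1–8 → #3, #4, #7, #8, #10, #11, #12, #13; alternates → #14, #16.
So alternate 1 is #14.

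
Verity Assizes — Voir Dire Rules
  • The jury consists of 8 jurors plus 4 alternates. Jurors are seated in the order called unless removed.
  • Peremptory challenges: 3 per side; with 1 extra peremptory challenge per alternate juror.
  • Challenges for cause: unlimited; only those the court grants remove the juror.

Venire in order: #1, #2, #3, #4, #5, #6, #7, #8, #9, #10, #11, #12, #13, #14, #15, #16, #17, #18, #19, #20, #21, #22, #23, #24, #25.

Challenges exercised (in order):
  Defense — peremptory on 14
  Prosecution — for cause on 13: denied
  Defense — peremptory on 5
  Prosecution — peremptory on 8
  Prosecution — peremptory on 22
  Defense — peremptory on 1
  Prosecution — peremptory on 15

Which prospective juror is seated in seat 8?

Removed: #1, #5, #8, #14, #15, #22. (#13 stays — for-cause denied.)
Seating in order: seats 1–8 → #2, #3, #4, #6, #7, #9, #10, #11; alternates → #12, #13, #16, #17.
So seat 8 is #11.

11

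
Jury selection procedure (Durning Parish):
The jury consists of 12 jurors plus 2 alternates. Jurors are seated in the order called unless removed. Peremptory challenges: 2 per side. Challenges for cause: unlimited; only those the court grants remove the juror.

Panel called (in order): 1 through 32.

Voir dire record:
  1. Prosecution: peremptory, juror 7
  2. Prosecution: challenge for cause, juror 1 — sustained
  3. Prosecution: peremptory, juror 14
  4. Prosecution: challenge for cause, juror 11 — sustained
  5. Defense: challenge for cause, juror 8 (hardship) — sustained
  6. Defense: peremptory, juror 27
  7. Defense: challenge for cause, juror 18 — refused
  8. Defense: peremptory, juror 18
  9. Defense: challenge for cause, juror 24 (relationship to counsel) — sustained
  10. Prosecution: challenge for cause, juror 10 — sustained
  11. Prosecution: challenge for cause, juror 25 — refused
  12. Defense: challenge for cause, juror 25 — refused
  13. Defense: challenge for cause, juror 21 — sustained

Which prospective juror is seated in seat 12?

Removed: #1, #7, #8, #10, #11, #14, #18, #21, #24, #27. (#25 stays — for-cause denied.)
Seating in order: seats 1–12 → #2, #3, #4, #5, #6, #9, #12, #13, #15, #16, #17, #19; alternates → #20, #22.
So seat 12 is #19.

19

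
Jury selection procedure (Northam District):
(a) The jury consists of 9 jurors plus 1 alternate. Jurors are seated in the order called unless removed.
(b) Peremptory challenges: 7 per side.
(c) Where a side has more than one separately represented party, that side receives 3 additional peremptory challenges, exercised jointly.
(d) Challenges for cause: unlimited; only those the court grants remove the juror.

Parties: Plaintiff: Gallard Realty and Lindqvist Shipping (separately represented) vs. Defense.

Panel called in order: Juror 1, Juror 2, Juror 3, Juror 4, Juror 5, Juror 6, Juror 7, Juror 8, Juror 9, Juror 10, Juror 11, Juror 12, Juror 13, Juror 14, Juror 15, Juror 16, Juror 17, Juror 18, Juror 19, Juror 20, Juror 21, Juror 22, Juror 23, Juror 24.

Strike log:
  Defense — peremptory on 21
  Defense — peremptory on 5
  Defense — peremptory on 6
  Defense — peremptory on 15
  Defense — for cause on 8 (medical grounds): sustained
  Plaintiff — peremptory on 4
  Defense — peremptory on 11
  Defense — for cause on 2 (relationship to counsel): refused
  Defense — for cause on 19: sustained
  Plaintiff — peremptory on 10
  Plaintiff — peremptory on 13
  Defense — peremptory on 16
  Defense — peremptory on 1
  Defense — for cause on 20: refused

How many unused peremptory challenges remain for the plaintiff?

Plaintiff allotment: 7 base + 3 multi-party = 10.
Plaintiff peremptories used: #4, #10, #13 — 3.
Remaining: 10 − 3 = 7.

7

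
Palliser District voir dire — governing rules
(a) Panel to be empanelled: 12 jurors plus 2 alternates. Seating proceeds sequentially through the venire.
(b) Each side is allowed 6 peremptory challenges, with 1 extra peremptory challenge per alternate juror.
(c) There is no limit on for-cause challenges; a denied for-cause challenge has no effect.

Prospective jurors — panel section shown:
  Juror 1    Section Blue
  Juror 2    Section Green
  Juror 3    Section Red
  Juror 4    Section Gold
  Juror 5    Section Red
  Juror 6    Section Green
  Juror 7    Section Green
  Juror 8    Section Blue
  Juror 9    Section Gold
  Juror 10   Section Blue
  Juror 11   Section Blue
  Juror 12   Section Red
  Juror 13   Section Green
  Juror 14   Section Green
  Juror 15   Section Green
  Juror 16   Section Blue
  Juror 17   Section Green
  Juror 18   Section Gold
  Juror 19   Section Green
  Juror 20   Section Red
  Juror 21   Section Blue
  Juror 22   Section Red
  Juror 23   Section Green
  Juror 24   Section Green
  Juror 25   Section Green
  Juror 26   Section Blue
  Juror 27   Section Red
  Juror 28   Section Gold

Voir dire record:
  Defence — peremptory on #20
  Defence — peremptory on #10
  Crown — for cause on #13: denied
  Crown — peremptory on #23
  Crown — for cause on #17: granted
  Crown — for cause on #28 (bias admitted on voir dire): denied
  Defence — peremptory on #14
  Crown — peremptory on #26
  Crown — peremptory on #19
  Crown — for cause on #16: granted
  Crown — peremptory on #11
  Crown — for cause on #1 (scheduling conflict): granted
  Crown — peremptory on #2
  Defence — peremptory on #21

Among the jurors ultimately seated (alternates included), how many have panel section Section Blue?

1

Removed: #1, #2, #10, #11, #14, #16, #17, #19, #20, #21, #23, #26.
Seated (14 incl. alternates): #3, #4, #5, #6, #7, #8, #9, #12, #13, #15, #18, #22, #24, #25.
Of those, in Section Blue: #8 → 1.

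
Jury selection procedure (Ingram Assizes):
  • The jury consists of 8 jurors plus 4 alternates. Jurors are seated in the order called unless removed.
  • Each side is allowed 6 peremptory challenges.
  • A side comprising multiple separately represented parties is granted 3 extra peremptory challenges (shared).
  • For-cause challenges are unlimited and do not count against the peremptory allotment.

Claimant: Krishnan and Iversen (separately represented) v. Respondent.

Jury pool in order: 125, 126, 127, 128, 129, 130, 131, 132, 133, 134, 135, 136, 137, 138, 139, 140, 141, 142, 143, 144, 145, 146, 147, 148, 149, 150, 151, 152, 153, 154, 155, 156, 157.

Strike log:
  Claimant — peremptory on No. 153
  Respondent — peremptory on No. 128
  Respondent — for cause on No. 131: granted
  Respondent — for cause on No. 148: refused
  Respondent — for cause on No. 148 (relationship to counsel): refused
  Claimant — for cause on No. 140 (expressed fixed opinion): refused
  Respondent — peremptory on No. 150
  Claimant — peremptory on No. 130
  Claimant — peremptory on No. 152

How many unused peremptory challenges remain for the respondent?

4

Respondent allotment: 6.
Respondent peremptories used: #128, #150 — 2 (for-cause on #131, #148, #148 don't count).
Remaining: 6 − 2 = 4.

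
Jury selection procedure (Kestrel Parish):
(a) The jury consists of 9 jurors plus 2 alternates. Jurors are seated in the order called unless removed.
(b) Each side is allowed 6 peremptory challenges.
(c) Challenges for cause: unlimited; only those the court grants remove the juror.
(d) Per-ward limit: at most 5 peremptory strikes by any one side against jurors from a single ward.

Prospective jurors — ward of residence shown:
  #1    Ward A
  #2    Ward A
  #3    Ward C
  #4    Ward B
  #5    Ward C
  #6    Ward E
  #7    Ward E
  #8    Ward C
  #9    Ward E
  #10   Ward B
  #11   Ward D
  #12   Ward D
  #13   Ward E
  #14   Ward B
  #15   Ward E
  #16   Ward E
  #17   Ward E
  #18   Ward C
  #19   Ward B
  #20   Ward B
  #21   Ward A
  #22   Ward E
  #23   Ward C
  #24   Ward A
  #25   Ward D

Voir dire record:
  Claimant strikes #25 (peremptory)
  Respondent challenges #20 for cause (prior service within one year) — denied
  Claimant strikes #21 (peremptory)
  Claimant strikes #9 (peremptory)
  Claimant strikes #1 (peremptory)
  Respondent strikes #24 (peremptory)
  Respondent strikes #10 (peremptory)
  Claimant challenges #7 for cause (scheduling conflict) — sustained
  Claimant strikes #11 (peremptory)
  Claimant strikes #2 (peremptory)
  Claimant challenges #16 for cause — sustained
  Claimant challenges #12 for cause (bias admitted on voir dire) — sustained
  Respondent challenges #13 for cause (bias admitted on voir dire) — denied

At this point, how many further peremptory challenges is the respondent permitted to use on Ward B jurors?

4

Respondent peremptories so far: #24, #10 — 2 of 6 used, 4 left overall.
Against Ward B: #10 — 1 used; per-ward cap 5 leaves 4.
Binding limit: min(4, 4) = 4.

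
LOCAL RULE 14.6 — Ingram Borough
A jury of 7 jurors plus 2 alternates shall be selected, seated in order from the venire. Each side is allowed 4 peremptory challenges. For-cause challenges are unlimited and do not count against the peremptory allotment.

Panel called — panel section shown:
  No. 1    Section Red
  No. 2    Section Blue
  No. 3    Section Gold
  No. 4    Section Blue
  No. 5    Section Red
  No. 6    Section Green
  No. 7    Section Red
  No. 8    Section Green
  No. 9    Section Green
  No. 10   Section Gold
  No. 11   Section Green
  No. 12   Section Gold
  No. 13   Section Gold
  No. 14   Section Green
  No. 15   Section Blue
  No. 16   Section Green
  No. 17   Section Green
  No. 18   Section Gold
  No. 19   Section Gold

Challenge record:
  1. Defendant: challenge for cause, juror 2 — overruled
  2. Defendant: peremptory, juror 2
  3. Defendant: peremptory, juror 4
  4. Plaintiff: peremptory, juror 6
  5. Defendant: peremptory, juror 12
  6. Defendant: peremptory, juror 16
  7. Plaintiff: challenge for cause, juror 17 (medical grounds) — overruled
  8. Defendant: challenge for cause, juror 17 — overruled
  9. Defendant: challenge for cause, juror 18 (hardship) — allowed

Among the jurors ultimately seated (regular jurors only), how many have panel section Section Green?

Removed: #2, #4, #6, #12, #16, #18.
Seated jurors 1–7: #1, #3, #5, #7, #8, #9, #10 (alternates #11, #13 not counted).
Of those, in Section Green: #8, #9 → 2.

2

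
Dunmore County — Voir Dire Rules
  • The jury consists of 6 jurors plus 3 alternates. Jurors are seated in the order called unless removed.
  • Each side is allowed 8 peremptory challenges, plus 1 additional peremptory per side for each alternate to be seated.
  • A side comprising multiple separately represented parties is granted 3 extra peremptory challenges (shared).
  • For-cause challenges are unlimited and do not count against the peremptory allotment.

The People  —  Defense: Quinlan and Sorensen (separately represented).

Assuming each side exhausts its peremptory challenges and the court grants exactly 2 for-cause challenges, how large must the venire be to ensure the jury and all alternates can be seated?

36

Seats to fill: 6 + 3 alternates = 9.
Peremptories — The People: 8 + 1×3 = 11; Defense: 8 + 1×3 + 3 = 14; total 25.
For-cause removals: 2.
Minimum venire: 9 + 25 + 2 = 36.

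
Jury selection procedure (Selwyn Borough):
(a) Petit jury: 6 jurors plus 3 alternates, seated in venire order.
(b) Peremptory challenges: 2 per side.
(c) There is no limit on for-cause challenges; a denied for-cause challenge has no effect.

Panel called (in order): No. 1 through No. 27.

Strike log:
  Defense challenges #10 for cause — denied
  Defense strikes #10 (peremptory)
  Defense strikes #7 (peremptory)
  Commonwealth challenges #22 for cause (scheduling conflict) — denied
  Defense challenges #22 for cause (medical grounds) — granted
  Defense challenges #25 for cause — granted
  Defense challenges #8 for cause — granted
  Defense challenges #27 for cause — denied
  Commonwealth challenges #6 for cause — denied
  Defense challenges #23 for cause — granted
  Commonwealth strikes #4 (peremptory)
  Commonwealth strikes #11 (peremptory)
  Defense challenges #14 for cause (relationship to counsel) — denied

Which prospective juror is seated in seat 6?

Removed: #4, #7, #8, #10, #11, #22, #23, #25. (#6, #14, #27 stay — for-cause denied.)
Seating in order: seats 1–6 → #1, #2, #3, #5, #6, #9; alternates → #12, #13, #14.
So seat 6 is #9.

9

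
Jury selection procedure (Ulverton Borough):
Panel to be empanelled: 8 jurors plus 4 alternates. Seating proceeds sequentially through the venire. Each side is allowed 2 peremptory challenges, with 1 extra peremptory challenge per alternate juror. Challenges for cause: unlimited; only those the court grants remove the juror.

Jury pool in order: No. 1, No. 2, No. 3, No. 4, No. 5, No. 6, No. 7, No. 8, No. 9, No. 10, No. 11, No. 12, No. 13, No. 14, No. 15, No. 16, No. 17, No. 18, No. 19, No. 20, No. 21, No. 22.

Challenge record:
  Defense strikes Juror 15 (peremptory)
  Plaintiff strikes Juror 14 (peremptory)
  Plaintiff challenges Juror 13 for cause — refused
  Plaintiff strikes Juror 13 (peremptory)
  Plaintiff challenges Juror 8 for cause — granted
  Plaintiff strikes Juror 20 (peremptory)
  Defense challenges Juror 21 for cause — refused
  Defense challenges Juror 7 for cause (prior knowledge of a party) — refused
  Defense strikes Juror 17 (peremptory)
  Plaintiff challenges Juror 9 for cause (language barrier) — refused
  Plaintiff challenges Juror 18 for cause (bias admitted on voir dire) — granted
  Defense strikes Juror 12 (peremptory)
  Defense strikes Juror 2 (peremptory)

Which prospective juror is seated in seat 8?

10

Removed: #2, #8, #12, #13, #14, #15, #17, #18, #20. (#7, #9, #21 stay — for-cause denied.)
Filling seats in venire order through position 8: #1, #3, #4, #5, #6, #7, #9, #10.
So seat 8 is #10.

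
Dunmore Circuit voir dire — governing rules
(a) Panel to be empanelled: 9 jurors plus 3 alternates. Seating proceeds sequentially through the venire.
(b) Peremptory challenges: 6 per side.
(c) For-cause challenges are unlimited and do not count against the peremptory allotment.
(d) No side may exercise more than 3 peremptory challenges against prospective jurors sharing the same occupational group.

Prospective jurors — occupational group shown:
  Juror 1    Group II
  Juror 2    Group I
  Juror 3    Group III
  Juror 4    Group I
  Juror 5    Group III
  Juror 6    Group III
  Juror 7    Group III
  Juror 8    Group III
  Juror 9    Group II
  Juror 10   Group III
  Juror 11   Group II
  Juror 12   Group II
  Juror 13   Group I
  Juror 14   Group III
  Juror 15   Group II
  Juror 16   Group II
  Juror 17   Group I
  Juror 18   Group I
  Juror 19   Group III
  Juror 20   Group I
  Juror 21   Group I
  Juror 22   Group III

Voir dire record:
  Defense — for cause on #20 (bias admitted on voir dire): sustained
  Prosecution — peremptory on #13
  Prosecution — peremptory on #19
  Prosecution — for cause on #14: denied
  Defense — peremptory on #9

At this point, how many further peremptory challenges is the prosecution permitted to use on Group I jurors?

Prosecution peremptories so far: #13, #19 — 2 of 6 used, 4 left overall.
Against Group I: #13 — 1 used; per-group cap 3 leaves 2.
Binding limit: min(4, 2) = 2.

2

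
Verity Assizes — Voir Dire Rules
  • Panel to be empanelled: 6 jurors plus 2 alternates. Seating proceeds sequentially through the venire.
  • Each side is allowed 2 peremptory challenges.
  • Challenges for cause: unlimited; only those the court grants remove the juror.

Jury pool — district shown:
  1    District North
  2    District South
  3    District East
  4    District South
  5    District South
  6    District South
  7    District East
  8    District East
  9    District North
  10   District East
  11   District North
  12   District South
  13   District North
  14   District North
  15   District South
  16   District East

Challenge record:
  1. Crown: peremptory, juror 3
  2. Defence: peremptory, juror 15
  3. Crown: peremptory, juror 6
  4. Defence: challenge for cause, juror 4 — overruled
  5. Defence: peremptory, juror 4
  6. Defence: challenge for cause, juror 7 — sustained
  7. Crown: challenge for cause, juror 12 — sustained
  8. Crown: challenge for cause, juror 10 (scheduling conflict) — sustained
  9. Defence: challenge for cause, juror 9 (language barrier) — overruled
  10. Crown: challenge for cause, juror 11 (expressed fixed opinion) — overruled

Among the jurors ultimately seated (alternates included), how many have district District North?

5

Removed: #3, #4, #6, #7, #10, #12, #15.
Seated (8 incl. alternates): #1, #2, #5, #8, #9, #11, #13, #14.
Of those, in District North: #1, #9, #11, #13, #14 → 5.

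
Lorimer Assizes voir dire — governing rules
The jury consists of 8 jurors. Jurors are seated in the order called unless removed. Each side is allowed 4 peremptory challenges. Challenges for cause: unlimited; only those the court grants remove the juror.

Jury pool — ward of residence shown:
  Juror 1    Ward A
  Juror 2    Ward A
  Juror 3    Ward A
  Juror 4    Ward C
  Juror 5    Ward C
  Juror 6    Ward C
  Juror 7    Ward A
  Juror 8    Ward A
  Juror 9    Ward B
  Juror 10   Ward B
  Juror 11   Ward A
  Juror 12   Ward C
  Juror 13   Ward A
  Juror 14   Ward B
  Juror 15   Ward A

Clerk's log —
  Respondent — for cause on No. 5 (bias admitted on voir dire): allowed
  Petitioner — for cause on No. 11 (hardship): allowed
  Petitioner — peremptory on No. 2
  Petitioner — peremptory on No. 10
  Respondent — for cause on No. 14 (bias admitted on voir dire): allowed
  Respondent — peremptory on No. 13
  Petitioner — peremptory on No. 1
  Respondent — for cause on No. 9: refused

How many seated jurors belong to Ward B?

1

Removed: #1, #2, #5, #10, #11, #13, #14.
Seated jurors 1–8: #3, #4, #6, #7, #8, #9, #12, #15.
Of those, in Ward B: #9 → 1.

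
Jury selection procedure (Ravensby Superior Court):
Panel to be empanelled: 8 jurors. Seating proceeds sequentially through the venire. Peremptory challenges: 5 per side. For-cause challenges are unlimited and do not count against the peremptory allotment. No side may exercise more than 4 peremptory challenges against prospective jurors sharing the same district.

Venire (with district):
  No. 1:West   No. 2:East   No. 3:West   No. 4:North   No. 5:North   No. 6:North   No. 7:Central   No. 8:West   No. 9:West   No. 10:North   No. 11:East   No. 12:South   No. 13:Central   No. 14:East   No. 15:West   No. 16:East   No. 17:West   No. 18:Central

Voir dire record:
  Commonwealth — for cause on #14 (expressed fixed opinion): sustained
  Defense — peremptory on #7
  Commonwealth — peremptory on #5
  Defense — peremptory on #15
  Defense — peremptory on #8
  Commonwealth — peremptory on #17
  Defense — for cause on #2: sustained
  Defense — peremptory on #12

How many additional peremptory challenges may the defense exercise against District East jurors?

Defense peremptories so far: #7, #15, #8, #12 — 4 of 5 used, 1 left overall.
Against District East: none yet — per-district cap 4 leaves 4.
Binding limit: min(1, 4) = 1.

1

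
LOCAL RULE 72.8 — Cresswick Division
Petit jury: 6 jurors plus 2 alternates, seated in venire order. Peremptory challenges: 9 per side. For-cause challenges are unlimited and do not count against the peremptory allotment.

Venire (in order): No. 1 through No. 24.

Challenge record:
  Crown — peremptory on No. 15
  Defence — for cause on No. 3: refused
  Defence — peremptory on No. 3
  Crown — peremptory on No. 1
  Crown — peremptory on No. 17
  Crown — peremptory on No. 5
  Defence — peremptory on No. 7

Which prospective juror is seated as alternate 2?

Removed: #1, #3, #5, #7, #15, #17.
Seating in order: seats 1–6 → #2, #4, #6, #8, #9, #10; alternates → #11, #12.
So alternate 2 is #12.

12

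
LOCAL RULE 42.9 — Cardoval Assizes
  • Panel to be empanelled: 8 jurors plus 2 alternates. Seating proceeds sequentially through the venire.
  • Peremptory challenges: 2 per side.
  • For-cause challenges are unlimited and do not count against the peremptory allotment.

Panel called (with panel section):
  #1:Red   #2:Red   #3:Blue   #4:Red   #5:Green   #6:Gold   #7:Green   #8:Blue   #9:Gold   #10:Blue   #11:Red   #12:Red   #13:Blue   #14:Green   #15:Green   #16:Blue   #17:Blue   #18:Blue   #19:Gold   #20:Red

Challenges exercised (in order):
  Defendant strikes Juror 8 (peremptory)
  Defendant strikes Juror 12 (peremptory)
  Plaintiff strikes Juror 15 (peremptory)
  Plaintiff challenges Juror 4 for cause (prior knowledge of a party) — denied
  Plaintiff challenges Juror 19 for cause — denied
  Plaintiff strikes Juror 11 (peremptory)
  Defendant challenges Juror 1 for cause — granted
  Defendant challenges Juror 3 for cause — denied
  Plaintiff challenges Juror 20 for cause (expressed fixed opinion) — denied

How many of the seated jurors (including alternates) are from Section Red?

Removed: #1, #8, #11, #12, #15.
Seated (10 incl. alternates): #2, #3, #4, #5, #6, #7, #9, #10, #13, #14.
Of those, in Section Red: #2, #4 → 2.

2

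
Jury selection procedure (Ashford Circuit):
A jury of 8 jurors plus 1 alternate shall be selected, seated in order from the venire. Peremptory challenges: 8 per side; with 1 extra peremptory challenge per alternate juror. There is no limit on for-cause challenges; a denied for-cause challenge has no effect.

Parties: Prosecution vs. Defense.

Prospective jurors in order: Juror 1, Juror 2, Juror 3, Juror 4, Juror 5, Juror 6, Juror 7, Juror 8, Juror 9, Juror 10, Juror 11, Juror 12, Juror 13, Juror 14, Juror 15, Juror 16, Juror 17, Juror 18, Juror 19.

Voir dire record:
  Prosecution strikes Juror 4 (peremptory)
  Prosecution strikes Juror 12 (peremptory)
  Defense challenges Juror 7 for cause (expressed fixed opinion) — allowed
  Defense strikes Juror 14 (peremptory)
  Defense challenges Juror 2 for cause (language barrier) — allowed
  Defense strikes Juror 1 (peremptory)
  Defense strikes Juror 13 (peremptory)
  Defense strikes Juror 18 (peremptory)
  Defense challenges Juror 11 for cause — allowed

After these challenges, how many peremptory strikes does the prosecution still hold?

7

Prosecution allotment: 8 base + 1 × 1 alternate = 9.
Prosecution peremptories used: #4, #12 — 2.
Remaining: 9 − 2 = 7.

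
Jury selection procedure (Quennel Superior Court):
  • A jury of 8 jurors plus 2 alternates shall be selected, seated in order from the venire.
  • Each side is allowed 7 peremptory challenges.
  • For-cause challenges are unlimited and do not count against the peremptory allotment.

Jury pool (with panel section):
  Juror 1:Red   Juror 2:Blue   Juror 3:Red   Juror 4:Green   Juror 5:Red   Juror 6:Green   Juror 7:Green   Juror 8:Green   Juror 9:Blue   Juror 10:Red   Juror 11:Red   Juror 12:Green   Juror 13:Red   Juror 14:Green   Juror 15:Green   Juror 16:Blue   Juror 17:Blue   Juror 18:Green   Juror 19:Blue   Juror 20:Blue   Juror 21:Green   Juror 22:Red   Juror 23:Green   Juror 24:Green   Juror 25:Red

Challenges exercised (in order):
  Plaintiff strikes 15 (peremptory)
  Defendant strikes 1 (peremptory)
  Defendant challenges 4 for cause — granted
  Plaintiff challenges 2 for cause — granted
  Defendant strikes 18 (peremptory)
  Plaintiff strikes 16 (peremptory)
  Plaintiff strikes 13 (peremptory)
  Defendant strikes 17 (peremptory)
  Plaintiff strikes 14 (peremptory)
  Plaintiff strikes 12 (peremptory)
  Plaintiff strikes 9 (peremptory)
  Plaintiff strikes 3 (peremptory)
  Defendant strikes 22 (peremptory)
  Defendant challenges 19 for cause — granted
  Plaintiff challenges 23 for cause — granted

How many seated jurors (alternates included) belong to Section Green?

Removed: #1, #2, #3, #4, #9, #12, #13, #14, #15, #16, #17, #18, #19, #22, #23.
Seated (10 incl. alternates): #5, #6, #7, #8, #10, #11, #20, #21, #24, #25.
Of those, in Section Green: #6, #7, #8, #21, #24 → 5.

5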